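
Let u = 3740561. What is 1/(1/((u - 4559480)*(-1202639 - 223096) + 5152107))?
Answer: 1167566632572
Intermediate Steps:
1/(1/((u - 4559480)*(-1202639 - 223096) + 5152107)) = 1/(1/((3740561 - 4559480)*(-1202639 - 223096) + 5152107)) = 1/(1/(-818919*(-1425735) + 5152107)) = 1/(1/(1167561480465 + 5152107)) = 1/(1/1167566632572) = 1167566632572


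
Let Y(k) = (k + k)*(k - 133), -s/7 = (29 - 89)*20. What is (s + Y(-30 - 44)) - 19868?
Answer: 19168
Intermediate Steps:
s = 8400 (s = -7*(29 - 89)*20 = -(-420)*20 = -7*(-1200) = 8400)
Y(k) = 2*k*(-133 + k) (Y(k) = (2*k)*(-133 + k) = 2*k*(-133 + k))
(s + Y(-30 - 44)) - 19868 = (8400 + 2*(-30 - 44)*(-133 + (-30 - 44))) - 19868 = (8400 + 2*(-74)*(-133 - 74)) - 19868 = (8400 + 2*(-74)*(-207)) - 19868 = (8400 + 30636) - 19868 = 39036 - 19868 = 19168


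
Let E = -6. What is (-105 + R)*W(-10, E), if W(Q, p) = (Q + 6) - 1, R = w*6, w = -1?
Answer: 555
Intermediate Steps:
R = -6 (R = -1*6 = -6)
W(Q, p) = 5 + Q (W(Q, p) = (6 + Q) - 1 = 5 + Q)
(-105 + R)*W(-10, E) = (-105 - 6)*(5 - 10) = -111*(-5) = 555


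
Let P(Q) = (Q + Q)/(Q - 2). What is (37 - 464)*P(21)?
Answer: -17934/19 ≈ -943.89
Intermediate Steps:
P(Q) = 2*Q/(-2 + Q) (P(Q) = (2*Q)/(-2 + Q) = 2*Q/(-2 + Q))
(37 - 464)*P(21) = (37 - 464)*(2*21/(-2 + 21)) = -854*21/19 = -427*42/19 = -17934/19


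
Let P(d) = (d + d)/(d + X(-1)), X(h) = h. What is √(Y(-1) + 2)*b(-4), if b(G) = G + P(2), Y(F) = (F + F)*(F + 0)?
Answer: 0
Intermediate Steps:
P(d) = 2*d/(-1 + d) (P(d) = (d + d)/(d - 1) = (2*d)/(-1 + d) = 2*d/(-1 + d))
Y(F) = 2*F² (Y(F) = (2*F)*F = 2*F²)
b(G) = 4 + G (b(G) = G + 2*2/(-1 + 2) = G + 2*2/1 = G + 2*2*1 = G + 4 = 4 + G)
√(Y(-1) + 2)*b(-4) = √(2*(-1)² + 2)*(4 - 4) = √(2*1 + 2)*0 = √(2 + 2)*0 = √4*0 = 2*0 = 0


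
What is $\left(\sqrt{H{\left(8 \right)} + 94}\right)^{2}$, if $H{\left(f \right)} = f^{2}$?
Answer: $158$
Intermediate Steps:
$\left(\sqrt{H{\left(8 \right)} + 94}\right)^{2} = \left(\sqrt{8^{2} + 94}\right)^{2} = \left(\sqrt{64 + 94}\right)^{2} = \left(\sqrt{158}\right)^{2} = 158$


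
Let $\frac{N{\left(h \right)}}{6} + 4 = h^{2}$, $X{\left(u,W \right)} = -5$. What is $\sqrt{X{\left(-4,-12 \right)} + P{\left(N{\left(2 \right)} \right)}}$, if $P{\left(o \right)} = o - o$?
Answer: $i \sqrt{5} \approx 2.2361 i$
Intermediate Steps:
$N{\left(h \right)} = -24 + 6 h^{2}$
$P{\left(o \right)} = 0$
$\sqrt{X{\left(-4,-12 \right)} + P{\left(N{\left(2 \right)} \right)}} = \sqrt{-5 + 0} = \sqrt{-5} = i \sqrt{5}$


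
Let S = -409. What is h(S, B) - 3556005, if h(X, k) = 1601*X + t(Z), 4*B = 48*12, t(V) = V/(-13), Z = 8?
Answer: -54740590/13 ≈ -4.2108e+6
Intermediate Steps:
t(V) = -V/13 (t(V) = V*(-1/13) = -V/13)
B = 144 (B = (48*12)/4 = (¼)*576 = 144)
h(X, k) = -8/13 + 1601*X (h(X, k) = 1601*X - 1/13*8 = 1601*X - 8/13 = -8/13 + 1601*X)
h(S, B) - 3556005 = (-8/13 + 1601*(-409)) - 3556005 = (-8/13 - 654809) - 3556005 = -8512525/13 - 3556005 = -54740590/13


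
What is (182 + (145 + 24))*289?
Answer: 101439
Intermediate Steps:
(182 + (145 + 24))*289 = (182 + 169)*289 = 351*289 = 101439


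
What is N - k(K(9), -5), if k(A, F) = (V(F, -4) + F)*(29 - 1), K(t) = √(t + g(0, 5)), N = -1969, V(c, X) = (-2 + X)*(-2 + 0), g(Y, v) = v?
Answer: -2165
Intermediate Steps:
V(c, X) = 4 - 2*X (V(c, X) = (-2 + X)*(-2) = 4 - 2*X)
K(t) = √(5 + t) (K(t) = √(t + 5) = √(5 + t))
k(A, F) = 336 + 28*F (k(A, F) = ((4 - 2*(-4)) + F)*(29 - 1) = ((4 + 8) + F)*28 = (12 + F)*28 = 336 + 28*F)
N - k(K(9), -5) = -1969 - (336 + 28*(-5)) = -1969 - (336 - 140) = -1969 - 1*196 = -1969 - 196 = -2165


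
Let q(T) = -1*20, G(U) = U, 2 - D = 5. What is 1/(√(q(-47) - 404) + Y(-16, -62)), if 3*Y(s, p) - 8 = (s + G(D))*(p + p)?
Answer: 197/155342 - I*√106/310684 ≈ 0.0012682 - 3.3139e-5*I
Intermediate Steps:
D = -3 (D = 2 - 1*5 = 2 - 5 = -3)
q(T) = -20
Y(s, p) = 8/3 + 2*p*(-3 + s)/3 (Y(s, p) = 8/3 + ((s - 3)*(p + p))/3 = 8/3 + ((-3 + s)*(2*p))/3 = 8/3 + (2*p*(-3 + s))/3 = 8/3 + 2*p*(-3 + s)/3)
1/(√(q(-47) - 404) + Y(-16, -62)) = 1/(√(-20 - 404) + (8/3 - 2*(-62) + (⅔)*(-62)*(-16))) = 1/(√(-424) + (8/3 + 124 + 1984/3)) = 1/(2*I*√106 + 788) = 1/(788 + 2*I*√106)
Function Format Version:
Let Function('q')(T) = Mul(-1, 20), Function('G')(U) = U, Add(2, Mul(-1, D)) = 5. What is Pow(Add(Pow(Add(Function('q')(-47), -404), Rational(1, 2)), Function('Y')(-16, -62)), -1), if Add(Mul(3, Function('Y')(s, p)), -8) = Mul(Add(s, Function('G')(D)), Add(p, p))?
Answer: Add(Rational(197, 155342), Mul(Rational(-1, 310684), I, Pow(106, Rational(1, 2)))) ≈ Add(0.0012682, Mul(-3.3139e-5, I))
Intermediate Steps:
D = -3 (D = Add(2, Mul(-1, 5)) = Add(2, -5) = -3)
Function('q')(T) = -20
Function('Y')(s, p) = Add(Rational(8, 3), Mul(Rational(2, 3), p, Add(-3, s))) (Function('Y')(s, p) = Add(Rational(8, 3), Mul(Rational(1, 3), Mul(Add(s, -3), Add(p, p)))) = Add(Rational(8, 3), Mul(Rational(1, 3), Mul(Add(-3, s), Mul(2, p)))) = Add(Rational(8, 3), Mul(Rational(1, 3), Mul(2, p, Add(-3, s)))) = Add(Rational(8, 3), Mul(Rational(2, 3), p, Add(-3, s))))
Pow(Add(Pow(Add(Function('q')(-47), -404), Rational(1, 2)), Function('Y')(-16, -62)), -1) = Pow(Add(Pow(Add(-20, -404), Rational(1, 2)), Add(Rational(8, 3), Mul(-2, -62), Mul(Rational(2, 3), -62, -16))), -1) = Pow(Add(Pow(-424, Rational(1, 2)), Add(Rational(8, 3), 124, Rational(1984, 3))), -1) = Pow(Add(Mul(2, I, Pow(106, Rational(1, 2))), 788), -1) = Pow(Add(788, Mul(2, I, Pow(106, Rational(1, 2)))), -1)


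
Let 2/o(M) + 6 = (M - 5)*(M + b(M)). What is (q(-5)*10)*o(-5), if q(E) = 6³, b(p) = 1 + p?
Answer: 360/7 ≈ 51.429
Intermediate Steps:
q(E) = 216
o(M) = 2/(-6 + (1 + 2*M)*(-5 + M)) (o(M) = 2/(-6 + (M - 5)*(M + (1 + M))) = 2/(-6 + (-5 + M)*(1 + 2*M)) = 2/(-6 + (1 + 2*M)*(-5 + M)))
(q(-5)*10)*o(-5) = (216*10)*(2/(-11 - 9*(-5) + 2*(-5)²)) = 2160*(2/(-11 + 45 + 2*25)) = 2160*(2/(-11 + 45 + 50)) = 2160*(2/84) = 2160*(2*(1/84)) = 2160*(1/42) = 360/7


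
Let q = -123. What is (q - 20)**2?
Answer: 20449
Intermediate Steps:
(q - 20)**2 = (-123 - 20)**2 = (-143)**2 = 20449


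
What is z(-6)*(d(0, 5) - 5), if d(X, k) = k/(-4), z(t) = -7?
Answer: 175/4 ≈ 43.750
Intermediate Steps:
d(X, k) = -k/4 (d(X, k) = k*(-¼) = -k/4)
z(-6)*(d(0, 5) - 5) = -7*(-¼*5 - 5) = -7*(-5/4 - 5) = -7*(-25/4) = 175/4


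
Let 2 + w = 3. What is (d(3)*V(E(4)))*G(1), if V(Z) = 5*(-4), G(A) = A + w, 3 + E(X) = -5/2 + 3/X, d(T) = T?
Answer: -120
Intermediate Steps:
w = 1 (w = -2 + 3 = 1)
E(X) = -11/2 + 3/X (E(X) = -3 + (-5/2 + 3/X) = -11/2 + 3/X)
G(A) = 1 + A (G(A) = A + 1 = 1 + A)
V(Z) = -20
(d(3)*V(E(4)))*G(1) = (3*(-20))*(1 + 1) = -60*2 = -120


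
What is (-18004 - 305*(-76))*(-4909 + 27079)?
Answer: 114751920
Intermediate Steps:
(-18004 - 305*(-76))*(-4909 + 27079) = (-18004 + 23180)*22170 = 5176*22170 = 114751920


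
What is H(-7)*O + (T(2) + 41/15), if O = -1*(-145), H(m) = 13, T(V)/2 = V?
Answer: 28376/15 ≈ 1891.7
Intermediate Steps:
T(V) = 2*V
O = 145
H(-7)*O + (T(2) + 41/15) = 13*145 + (2*2 + 41/15) = 1885 + (4 + 41*(1/15)) = 1885 + (4 + 41/15) = 1885 + 101/15 = 28376/15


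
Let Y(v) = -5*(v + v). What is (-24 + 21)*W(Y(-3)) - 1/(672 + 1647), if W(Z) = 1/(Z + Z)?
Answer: -2339/46380 ≈ -0.050431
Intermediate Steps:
Y(v) = -10*v
W(Z) = 1/(2*Z)
(-24 + 21)*W(Y(-3)) - 1/(672 + 1647) = (-24 + 21)*(1/(2*((-10*(-3))))) - 1/(672 + 1647) = -3/(2*30) - 1/2319 = -3/(2*30) - 1*1/2319 = -3*1/60 - 1/2319 = -1/20 - 1/2319 = -2339/46380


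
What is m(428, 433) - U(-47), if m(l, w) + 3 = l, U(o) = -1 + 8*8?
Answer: 362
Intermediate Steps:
U(o) = 63 (U(o) = -1 + 64 = 63)
m(l, w) = -3 + l
m(428, 433) - U(-47) = (-3 + 428) - 1*63 = 425 - 63 = 362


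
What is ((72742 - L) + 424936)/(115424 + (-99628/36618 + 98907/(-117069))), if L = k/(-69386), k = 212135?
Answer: 24672220705018365201/5721894352898013850 ≈ 4.3119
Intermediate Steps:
L = -212135/69386 (L = 212135/(-69386) = 212135*(-1/69386) = -212135/69386 ≈ -3.0573)
((72742 - L) + 424936)/(115424 + (-99628/36618 + 98907/(-117069))) = ((72742 - 1*(-212135/69386)) + 424936)/(115424 + (-99628/36618 + 98907/(-117069))) = ((72742 + 212135/69386) + 424936)/(115424 + (-99628*1/36618 + 98907*(-1/117069))) = (5047488547/69386 + 424936)/(115424 + (-49814/18309 - 32969/39023)) = 34532097843/(69386*(115424 - 2547521143/714472107)) = 34532097843/(69386*(82464680957225/714472107)) = (34532097843/69386)*(714472107/82464680957225) = 24672220705018365201/5721894352898013850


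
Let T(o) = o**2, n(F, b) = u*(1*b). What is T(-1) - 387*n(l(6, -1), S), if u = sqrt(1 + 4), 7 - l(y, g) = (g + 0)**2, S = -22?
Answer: 1 + 8514*sqrt(5) ≈ 19039.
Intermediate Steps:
l(y, g) = 7 - g**2 (l(y, g) = 7 - (g + 0)**2 = 7 - g**2)
u = sqrt(5) ≈ 2.2361
n(F, b) = b*sqrt(5) (n(F, b) = sqrt(5)*(1*b) = sqrt(5)*b = b*sqrt(5))
T(-1) - 387*n(l(6, -1), S) = (-1)**2 - (-8514)*sqrt(5) = 1 + 8514*sqrt(5)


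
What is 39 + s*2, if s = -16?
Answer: 7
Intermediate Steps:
39 + s*2 = 39 - 16*2 = 39 - 32 = 7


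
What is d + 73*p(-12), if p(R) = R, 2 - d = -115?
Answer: -759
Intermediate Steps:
d = 117 (d = 2 - 1*(-115) = 2 + 115 = 117)
d + 73*p(-12) = 117 + 73*(-12) = 117 - 876 = -759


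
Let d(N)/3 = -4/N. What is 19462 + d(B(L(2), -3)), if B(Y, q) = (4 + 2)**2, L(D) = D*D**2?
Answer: 58385/3 ≈ 19462.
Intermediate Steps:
L(D) = D**3
B(Y, q) = 36 (B(Y, q) = 6**2 = 36)
d(N) = -12/N (d(N) = 3*(-4/N) = -12/N)
19462 + d(B(L(2), -3)) = 19462 - 12/36 = 19462 - 12*1/36 = 19462 - 1/3 = 58385/3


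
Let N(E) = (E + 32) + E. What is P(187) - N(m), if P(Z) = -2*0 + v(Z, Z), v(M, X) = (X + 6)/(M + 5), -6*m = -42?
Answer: -8639/192 ≈ -44.995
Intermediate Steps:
m = 7 (m = -⅙*(-42) = 7)
v(M, X) = (6 + X)/(5 + M)
N(E) = 32 + 2*E (N(E) = (32 + E) + E = 32 + 2*E)
P(Z) = (6 + Z)/(5 + Z) (P(Z) = -2*0 + (6 + Z)/(5 + Z) = 0 + (6 + Z)/(5 + Z) = (6 + Z)/(5 + Z))
P(187) - N(m) = (6 + 187)/(5 + 187) - (32 + 2*7) = 193/192 - (32 + 14) = (1/192)*193 - 1*46 = 193/192 - 46 = -8639/192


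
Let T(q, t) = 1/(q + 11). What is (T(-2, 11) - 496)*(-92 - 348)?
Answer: 1963720/9 ≈ 2.1819e+5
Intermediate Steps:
T(q, t) = 1/(11 + q)
(T(-2, 11) - 496)*(-92 - 348) = (1/(11 - 2) - 496)*(-92 - 348) = (1/9 - 496)*(-440) = -4463/9*(-440) = 1963720/9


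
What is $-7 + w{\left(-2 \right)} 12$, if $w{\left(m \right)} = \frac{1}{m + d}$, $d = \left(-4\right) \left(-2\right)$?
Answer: $-5$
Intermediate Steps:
$d = 8$
$w{\left(m \right)} = \frac{1}{8 + m}$ ($w{\left(m \right)} = \frac{1}{m + 8} = \frac{1}{8 + m}$)
$-7 + w{\left(-2 \right)} 12 = -7 + \frac{1}{8 - 2} \cdot 12 = -7 + \frac{1}{6} \cdot 12 = -7 + 2 = -5$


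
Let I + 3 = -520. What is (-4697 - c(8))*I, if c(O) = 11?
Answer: 2462284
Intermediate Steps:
I = -523 (I = -3 - 520 = -523)
(-4697 - c(8))*I = (-4697 - 1*11)*(-523) = (-4697 - 11)*(-523) = -4708*(-523) = 2462284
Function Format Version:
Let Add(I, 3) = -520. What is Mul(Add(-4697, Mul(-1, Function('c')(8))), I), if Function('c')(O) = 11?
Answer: 2462284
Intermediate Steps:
I = -523 (I = Add(-3, -520) = -523)
Mul(Add(-4697, Mul(-1, Function('c')(8))), I) = Mul(Add(-4697, Mul(-1, 11)), -523) = Mul(Add(-4697, -11), -523) = Mul(-4708, -523) = 2462284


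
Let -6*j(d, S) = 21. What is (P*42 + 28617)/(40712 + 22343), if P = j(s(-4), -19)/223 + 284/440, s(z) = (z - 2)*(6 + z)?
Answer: 351311913/773369575 ≈ 0.45426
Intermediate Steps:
s(z) = (-2 + z)*(6 + z)
j(d, S) = -7/2 (j(d, S) = -1/6*21 = -7/2)
P = 7724/12265 (P = -7/2/223 + 284/440 = -7/2*1/223 + 284*(1/440) = -7/446 + 71/110 = 7724/12265 ≈ 0.62976)
(P*42 + 28617)/(40712 + 22343) = ((7724/12265)*42 + 28617)/(40712 + 22343) = (324408/12265 + 28617)/63055 = (351311913/12265)*(1/63055) = 351311913/773369575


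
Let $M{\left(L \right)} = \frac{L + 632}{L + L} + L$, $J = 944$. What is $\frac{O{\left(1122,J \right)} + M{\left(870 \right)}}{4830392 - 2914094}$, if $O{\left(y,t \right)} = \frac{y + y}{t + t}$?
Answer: $\frac{179049671}{393454305360} \approx 0.00045507$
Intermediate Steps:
$M{\left(L \right)} = L + \frac{632 + L}{2 L}$ ($M{\left(L \right)} = \frac{632 + L}{2 L} + L = L + \frac{632 + L}{2 L}$)
$O{\left(y,t \right)} = \frac{y}{t}$ ($O{\left(y,t \right)} = \frac{2 y}{2 t} = 2 y \frac{1}{2 t} = \frac{y}{t}$)
$\frac{O{\left(1122,J \right)} + M{\left(870 \right)}}{4830392 - 2914094} = \frac{\frac{1122}{944} + \left(\frac{1}{2} + 870 + \frac{316}{870}\right)}{4830392 - 2914094} = \frac{1122 \cdot \frac{1}{944} + \left(\frac{1}{2} + 870 + 316 \cdot \frac{1}{870}\right)}{1916298} = \left(\frac{561}{472} + \left(\frac{1}{2} + 870 + \frac{158}{435}\right)\right) \frac{1}{1916298} = \left(\frac{561}{472} + \frac{757651}{870}\right) \frac{1}{1916298} = \frac{179049671}{205320} \cdot \frac{1}{1916298} = \frac{179049671}{393454305360}$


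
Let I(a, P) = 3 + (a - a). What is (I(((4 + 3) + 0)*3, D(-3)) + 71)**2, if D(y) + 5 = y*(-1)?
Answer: 5476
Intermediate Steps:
D(y) = -5 - y (D(y) = -5 + y*(-1) = -5 - y)
I(a, P) = 3 (I(a, P) = 3 + 0 = 3)
(I(((4 + 3) + 0)*3, D(-3)) + 71)**2 = (3 + 71)**2 = 74**2 = 5476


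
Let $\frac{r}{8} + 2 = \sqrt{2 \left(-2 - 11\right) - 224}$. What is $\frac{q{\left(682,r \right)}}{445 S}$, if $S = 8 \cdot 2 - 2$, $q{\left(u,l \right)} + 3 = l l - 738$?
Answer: $- \frac{471}{178} - \frac{128 i \sqrt{10}}{623} \approx -2.6461 - 0.64971 i$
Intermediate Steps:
$r = -16 + 40 i \sqrt{10}$ ($r = -16 + 8 \sqrt{2 \left(-2 - 11\right) - 224} = -16 + 8 \sqrt{2 \left(-13\right) - 224} = -16 + 8 \sqrt{-26 - 224} = -16 + 8 \sqrt{-250} = -16 + 8 \cdot 5 i \sqrt{10} = -16 + 40 i \sqrt{10} \approx -16.0 + 126.49 i$)
$q{\left(u,l \right)} = -741 + l^{2}$ ($q{\left(u,l \right)} = -3 + \left(l l - 738\right) = -3 + \left(l^{2} - 738\right) = -3 + \left(-738 + l^{2}\right) = -741 + l^{2}$)
$S = 14$ ($S = 16 - 2 = 14$)
$\frac{q{\left(682,r \right)}}{445 S} = \frac{-741 + \left(-16 + 40 i \sqrt{10}\right)^{2}}{445 \cdot 14} = \frac{-741 + \left(-16 + 40 i \sqrt{10}\right)^{2}}{6230} = \left(-741 + \left(-16 + 40 i \sqrt{10}\right)^{2}\right) \frac{1}{6230} = - \frac{741}{6230} + \frac{\left(-16 + 40 i \sqrt{10}\right)^{2}}{6230}$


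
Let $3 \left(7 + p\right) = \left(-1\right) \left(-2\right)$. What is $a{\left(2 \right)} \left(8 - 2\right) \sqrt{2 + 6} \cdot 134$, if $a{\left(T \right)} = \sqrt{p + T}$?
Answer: $536 i \sqrt{78} \approx 4733.8 i$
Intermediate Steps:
$p = - \frac{19}{3}$ ($p = -7 + \frac{\left(-1\right) \left(-2\right)}{3} = -7 + \frac{1}{3} \cdot 2 = -7 + \frac{2}{3} = - \frac{19}{3} \approx -6.3333$)
$a{\left(T \right)} = \sqrt{- \frac{19}{3} + T}$
$a{\left(2 \right)} \left(8 - 2\right) \sqrt{2 + 6} \cdot 134 = \frac{\sqrt{-57 + 9 \cdot 2}}{3} \left(8 - 2\right) \sqrt{2 + 6} \cdot 134 = \frac{\sqrt{-57 + 18}}{3} \cdot 6 \sqrt{8} \cdot 134 = \frac{\sqrt{-39}}{3} \cdot 6 \cdot 2 \sqrt{2} \cdot 134 = \frac{i \sqrt{39}}{3} \cdot 12 \sqrt{2} \cdot 134 = 4 i \sqrt{78} \cdot 134 = 536 i \sqrt{78}$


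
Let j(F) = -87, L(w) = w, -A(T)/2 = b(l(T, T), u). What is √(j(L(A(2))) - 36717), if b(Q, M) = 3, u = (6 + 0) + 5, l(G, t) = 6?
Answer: 2*I*√9201 ≈ 191.84*I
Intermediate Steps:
u = 11 (u = 6 + 5 = 11)
A(T) = -6 (A(T) = -2*3 = -6)
√(j(L(A(2))) - 36717) = √(-87 - 36717) = √(-36804) = 2*I*√9201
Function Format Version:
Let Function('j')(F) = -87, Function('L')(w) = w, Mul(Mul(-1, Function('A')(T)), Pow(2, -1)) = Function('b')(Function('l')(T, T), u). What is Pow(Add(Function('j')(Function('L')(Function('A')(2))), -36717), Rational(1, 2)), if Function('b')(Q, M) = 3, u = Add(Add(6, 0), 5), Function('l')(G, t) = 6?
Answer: Mul(2, I, Pow(9201, Rational(1, 2))) ≈ Mul(191.84, I)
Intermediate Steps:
u = 11 (u = Add(6, 5) = 11)
Function('A')(T) = -6 (Function('A')(T) = Mul(-2, 3) = -6)
Pow(Add(Function('j')(Function('L')(Function('A')(2))), -36717), Rational(1, 2)) = Pow(Add(-87, -36717), Rational(1, 2)) = Pow(-36804, Rational(1, 2)) = Mul(2, I, Pow(9201, Rational(1, 2)))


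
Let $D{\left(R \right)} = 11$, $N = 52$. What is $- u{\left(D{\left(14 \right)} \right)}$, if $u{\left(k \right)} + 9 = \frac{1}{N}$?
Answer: $\frac{467}{52} \approx 8.9808$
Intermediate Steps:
$u{\left(k \right)} = - \frac{467}{52}$ ($u{\left(k \right)} = -9 + \frac{1}{52} = - \frac{467}{52}$)
$- u{\left(D{\left(14 \right)} \right)} = \left(-1\right) \left(- \frac{467}{52}\right) = \frac{467}{52}$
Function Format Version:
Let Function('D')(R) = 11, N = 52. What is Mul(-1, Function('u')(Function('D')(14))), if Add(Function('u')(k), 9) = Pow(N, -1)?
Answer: Rational(467, 52) ≈ 8.9808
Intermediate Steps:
Function('u')(k) = Rational(-467, 52) (Function('u')(k) = Add(-9, Pow(52, -1)) = Add(-9, Rational(1, 52)) = Rational(-467, 52))
Mul(-1, Function('u')(Function('D')(14))) = Mul(-1, Rational(-467, 52)) = Rational(467, 52)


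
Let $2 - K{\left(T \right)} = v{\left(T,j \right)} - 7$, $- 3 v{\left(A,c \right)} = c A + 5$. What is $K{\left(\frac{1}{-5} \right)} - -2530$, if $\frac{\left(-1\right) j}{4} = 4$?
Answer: $\frac{38126}{15} \approx 2541.7$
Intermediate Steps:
$j = -16$ ($j = \left(-4\right) 4 = -16$)
$v{\left(A,c \right)} = - \frac{5}{3} - \frac{A c}{3}$ ($v{\left(A,c \right)} = - \frac{c A + 5}{3} = - \frac{A c + 5}{3} = - \frac{5 + A c}{3} = - \frac{5}{3} - \frac{A c}{3}$)
$K{\left(T \right)} = \frac{32}{3} - \frac{16 T}{3}$ ($K{\left(T \right)} = 2 - \left(\left(- \frac{5}{3} - \frac{1}{3} T \left(-16\right)\right) - 7\right) = 2 - \left(\left(- \frac{5}{3} + \frac{16 T}{3}\right) - 7\right) = 2 - \left(- \frac{26}{3} + \frac{16 T}{3}\right) = \frac{32}{3} - \frac{16 T}{3}$)
$K{\left(\frac{1}{-5} \right)} - -2530 = \left(\frac{32}{3} - \frac{16}{3 \left(-5\right)}\right) - -2530 = \left(\frac{32}{3} - - \frac{16}{15}\right) + 2530 = \left(\frac{32}{3} + \frac{16}{15}\right) + 2530 = \frac{176}{15} + 2530 = \frac{38126}{15}$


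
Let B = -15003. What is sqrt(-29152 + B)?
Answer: I*sqrt(44155) ≈ 210.13*I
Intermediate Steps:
sqrt(-29152 + B) = sqrt(-29152 - 15003) = sqrt(-44155) = I*sqrt(44155)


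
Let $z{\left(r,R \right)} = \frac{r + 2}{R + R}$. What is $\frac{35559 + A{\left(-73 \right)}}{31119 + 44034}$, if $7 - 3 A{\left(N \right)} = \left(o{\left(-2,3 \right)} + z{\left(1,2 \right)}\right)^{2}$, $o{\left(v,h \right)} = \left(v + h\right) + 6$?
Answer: $\frac{568661}{1202448} \approx 0.47292$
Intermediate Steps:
$o{\left(v,h \right)} = 6 + h + v$ ($o{\left(v,h \right)} = \left(h + v\right) + 6 = 6 + h + v$)
$z{\left(r,R \right)} = \frac{2 + r}{2 R}$
$A{\left(N \right)} = - \frac{283}{16}$ ($A{\left(N \right)} = \frac{7}{3} - \frac{\left(\left(6 + 3 - 2\right) + \frac{2 + 1}{2 \cdot 2}\right)^{2}}{3} = \frac{7}{3} - \frac{\left(7 + \frac{1}{2} \cdot \frac{1}{2} \cdot 3\right)^{2}}{3} = \frac{7}{3} - \frac{\left(7 + \frac{3}{4}\right)^{2}}{3} = \frac{7}{3} - \frac{\left(\frac{31}{4}\right)^{2}}{3} = \frac{7}{3} - \frac{961}{48} = - \frac{283}{16}$)
$\frac{35559 + A{\left(-73 \right)}}{31119 + 44034} = \frac{35559 - \frac{283}{16}}{31119 + 44034} = \frac{568661}{16 \cdot 75153} = \frac{568661}{16} \cdot \frac{1}{75153} = \frac{568661}{1202448}$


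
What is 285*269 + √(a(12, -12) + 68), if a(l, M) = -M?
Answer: 76665 + 4*√5 ≈ 76674.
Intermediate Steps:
285*269 + √(a(12, -12) + 68) = 285*269 + √(-1*(-12) + 68) = 76665 + √(12 + 68) = 76665 + √80 = 76665 + 4*√5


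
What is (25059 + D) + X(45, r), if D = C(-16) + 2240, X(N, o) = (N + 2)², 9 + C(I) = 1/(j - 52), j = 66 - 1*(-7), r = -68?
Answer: 619480/21 ≈ 29499.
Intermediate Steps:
j = 73 (j = 66 + 7 = 73)
C(I) = -188/21 (C(I) = -9 + 1/(73 - 52) = -9 + 1/21 = -188/21)
X(N, o) = (2 + N)²
D = 46852/21 (D = -188/21 + 2240 = 46852/21 ≈ 2231.0)
(25059 + D) + X(45, r) = (25059 + 46852/21) + (2 + 45)² = 573091/21 + 47² = 573091/21 + 2209 = 619480/21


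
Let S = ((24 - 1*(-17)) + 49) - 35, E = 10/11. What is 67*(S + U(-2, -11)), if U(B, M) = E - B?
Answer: 42679/11 ≈ 3879.9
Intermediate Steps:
E = 10/11 (E = 10*(1/11) = 10/11 ≈ 0.90909)
S = 55 (S = ((24 + 17) + 49) - 35 = (41 + 49) - 35 = 90 - 35 = 55)
U(B, M) = 10/11 - B
67*(S + U(-2, -11)) = 67*(55 + (10/11 - 1*(-2))) = 67*(55 + (10/11 + 2)) = 67*(55 + 32/11) = 67*(637/11) = 42679/11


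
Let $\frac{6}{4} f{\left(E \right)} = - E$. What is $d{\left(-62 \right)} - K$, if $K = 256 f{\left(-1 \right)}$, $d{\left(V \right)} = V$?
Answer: $- \frac{698}{3} \approx -232.67$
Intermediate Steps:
$f{\left(E \right)} = - \frac{2 E}{3}$ ($f{\left(E \right)} = \frac{2 \left(- E\right)}{3} = - \frac{2 E}{3}$)
$K = \frac{512}{3}$ ($K = 256 \left(\left(- \frac{2}{3}\right) \left(-1\right)\right) = 256 \cdot \frac{2}{3} = \frac{512}{3} \approx 170.67$)
$d{\left(-62 \right)} - K = -62 - \frac{512}{3} = - \frac{698}{3}$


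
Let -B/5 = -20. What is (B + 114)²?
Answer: 45796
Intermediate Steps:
B = 100 (B = -5*(-20) = 100)
(B + 114)² = (100 + 114)² = 214² = 45796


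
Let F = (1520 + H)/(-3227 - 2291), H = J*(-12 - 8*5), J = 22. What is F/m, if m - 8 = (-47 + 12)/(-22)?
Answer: -4136/582149 ≈ -0.0071047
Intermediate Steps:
H = -1144 (H = 22*(-12 - 8*5) = 22*(-12 - 40) = 22*(-52) = -1144)
F = -188/2759 (F = (1520 - 1144)/(-3227 - 2291) = 376/(-5518) = 376*(-1/5518) = -188/2759 ≈ -0.068141)
m = 211/22 (m = 8 + (-47 + 12)/(-22) = 8 - 35*(-1/22) = 8 + 35/22 = 211/22 ≈ 9.5909)
F/m = -188/(2759*211/22) = -188/2759*22/211 = -4136/582149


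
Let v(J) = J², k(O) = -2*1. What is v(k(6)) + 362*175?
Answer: 63354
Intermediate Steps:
k(O) = -2
v(k(6)) + 362*175 = (-2)² + 362*175 = 4 + 63350 = 63354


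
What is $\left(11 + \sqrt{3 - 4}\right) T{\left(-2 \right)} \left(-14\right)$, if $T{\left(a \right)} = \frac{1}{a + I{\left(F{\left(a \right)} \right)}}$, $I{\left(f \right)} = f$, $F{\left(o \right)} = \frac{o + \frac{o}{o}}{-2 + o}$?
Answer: $88 + 8 i \approx 88.0 + 8.0 i$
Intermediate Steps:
$F{\left(o \right)} = \frac{1 + o}{-2 + o}$ ($F{\left(o \right)} = \frac{o + 1}{-2 + o} = \frac{1 + o}{-2 + o}$)
$T{\left(a \right)} = \frac{1}{a + \frac{1 + a}{-2 + a}}$
$\left(11 + \sqrt{3 - 4}\right) T{\left(-2 \right)} \left(-14\right) = \left(11 + \sqrt{3 - 4}\right) \frac{-2 - 2}{1 + \left(-2\right)^{2} - -2} \left(-14\right) = \left(11 + \sqrt{-1}\right) \frac{1}{1 + 4 + 2} \left(-4\right) \left(-14\right) = \left(11 + i\right) \frac{1}{7} \left(-4\right) \left(-14\right) = \left(11 + i\right) \left(- \frac{4}{7}\right) \left(-14\right) = \left(- \frac{44}{7} - \frac{4 i}{7}\right) \left(-14\right) = 88 + 8 i$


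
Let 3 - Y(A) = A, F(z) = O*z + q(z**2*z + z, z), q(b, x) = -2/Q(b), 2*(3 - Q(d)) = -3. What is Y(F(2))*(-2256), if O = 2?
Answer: 3760/3 ≈ 1253.3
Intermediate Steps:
Q(d) = 9/2 (Q(d) = 3 - 1/2*(-3) = 3 + 3/2 = 9/2)
q(b, x) = -4/9 (q(b, x) = -2/9/2 = -2*2/9 = -4/9)
F(z) = -4/9 + 2*z (F(z) = 2*z - 4/9 = -4/9 + 2*z)
Y(A) = 3 - A
Y(F(2))*(-2256) = (3 - (-4/9 + 2*2))*(-2256) = (3 - (-4/9 + 4))*(-2256) = (3 - 1*32/9)*(-2256) = (3 - 32/9)*(-2256) = -5/9*(-2256) = 3760/3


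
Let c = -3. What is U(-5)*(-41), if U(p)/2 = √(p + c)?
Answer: -164*I*√2 ≈ -231.93*I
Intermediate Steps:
U(p) = 2*√(-3 + p) (U(p) = 2*√(p - 3) = 2*√(-3 + p))
U(-5)*(-41) = (2*√(-3 - 5))*(-41) = (2*√(-8))*(-41) = (2*(2*I*√2))*(-41) = (4*I*√2)*(-41) = -164*I*√2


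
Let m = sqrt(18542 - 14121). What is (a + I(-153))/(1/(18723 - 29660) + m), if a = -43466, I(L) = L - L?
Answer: -237693821/264415520474 - 2599657320277*sqrt(4421)/264415520474 ≈ -653.72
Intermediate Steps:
I(L) = 0
m = sqrt(4421) ≈ 66.491
(a + I(-153))/(1/(18723 - 29660) + m) = (-43466 + 0)/(1/(18723 - 29660) + sqrt(4421)) = -43466/(1/(-10937) + sqrt(4421)) = -43466/(-1/10937 + sqrt(4421))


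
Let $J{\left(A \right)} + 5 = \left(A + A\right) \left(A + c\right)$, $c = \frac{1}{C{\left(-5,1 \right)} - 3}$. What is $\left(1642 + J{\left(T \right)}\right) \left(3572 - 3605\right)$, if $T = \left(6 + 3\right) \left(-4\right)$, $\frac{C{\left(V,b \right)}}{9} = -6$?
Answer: $- \frac{2652375}{19} \approx -1.396 \cdot 10^{5}$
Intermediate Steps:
$C{\left(V,b \right)} = -54$ ($C{\left(V,b \right)} = 9 \left(-6\right) = -54$)
$c = - \frac{1}{57}$ ($c = \frac{1}{-54 - 3} = \frac{1}{-57} = - \frac{1}{57} \approx -0.017544$)
$T = -36$ ($T = 9 \left(-4\right) = -36$)
$J{\left(A \right)} = -5 + 2 A \left(- \frac{1}{57} + A\right)$ ($J{\left(A \right)} = -5 + \left(A + A\right) \left(A - \frac{1}{57}\right) = -5 + 2 A \left(- \frac{1}{57} + A\right)$)
$\left(1642 + J{\left(T \right)}\right) \left(3572 - 3605\right) = \left(1642 - \left(\frac{71}{19} - 2592\right)\right) \left(3572 - 3605\right) = \left(1642 + \left(-5 + 2 \cdot 1296 + \frac{24}{19}\right)\right) \left(-33\right) = \left(1642 + \left(-5 + 2592 + \frac{24}{19}\right)\right) \left(-33\right) = \left(1642 + \frac{49177}{19}\right) \left(-33\right) = \frac{80375}{19} \left(-33\right) = - \frac{2652375}{19}$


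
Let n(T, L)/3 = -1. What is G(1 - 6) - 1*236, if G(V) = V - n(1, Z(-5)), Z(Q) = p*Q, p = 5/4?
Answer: -238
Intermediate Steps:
p = 5/4 (p = 5*(¼) = 5/4 ≈ 1.2500)
Z(Q) = 5*Q/4
n(T, L) = -3 (n(T, L) = 3*(-1) = -3)
G(V) = 3 + V (G(V) = V - 1*(-3) = V + 3 = 3 + V)
G(1 - 6) - 1*236 = (3 + (1 - 6)) - 1*236 = (3 - 5) - 236 = -2 - 236 = -238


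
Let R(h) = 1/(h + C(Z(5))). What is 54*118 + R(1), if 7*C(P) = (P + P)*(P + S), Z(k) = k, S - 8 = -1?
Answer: 809251/127 ≈ 6372.1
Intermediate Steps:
S = 7 (S = 8 - 1 = 7)
C(P) = 2*P*(7 + P)/7 (C(P) = ((P + P)*(P + 7))/7 = ((2*P)*(7 + P))/7 = (2*P*(7 + P))/7 = 2*P*(7 + P)/7)
R(h) = 1/(120/7 + h) (R(h) = 1/(h + (2/7)*5*(7 + 5)) = 1/(h + (2/7)*5*12) = 1/(h + 120/7) = 1/(120/7 + h))
54*118 + R(1) = 54*118 + 7/(120 + 7*1) = 6372 + 7/(120 + 7) = 6372 + 7/127 = 809251/127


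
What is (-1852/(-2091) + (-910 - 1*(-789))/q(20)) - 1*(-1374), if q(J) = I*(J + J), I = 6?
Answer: 229906543/167280 ≈ 1374.4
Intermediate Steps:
q(J) = 12*J (q(J) = 6*(J + J) = 6*(2*J) = 12*J)
(-1852/(-2091) + (-910 - 1*(-789))/q(20)) - 1*(-1374) = (-1852/(-2091) + (-910 - 1*(-789))/((12*20))) - 1*(-1374) = (-1852*(-1/2091) + (-910 + 789)/240) + 1374 = (1852/2091 - 121*1/240) + 1374 = (1852/2091 - 121/240) + 1374 = 63823/167280 + 1374 = 229906543/167280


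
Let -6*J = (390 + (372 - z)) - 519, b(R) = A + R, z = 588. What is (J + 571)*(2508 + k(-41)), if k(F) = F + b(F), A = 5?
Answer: 3055767/2 ≈ 1.5279e+6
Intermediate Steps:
b(R) = 5 + R
k(F) = 5 + 2*F (k(F) = F + (5 + F) = 5 + 2*F)
J = 115/2 (J = -((390 + (372 - 1*588)) - 519)/6 = -((390 + (372 - 588)) - 519)/6 = -((390 - 216) - 519)/6 = -(174 - 519)/6 = -1/6*(-345) = 115/2 ≈ 57.500)
(J + 571)*(2508 + k(-41)) = (115/2 + 571)*(2508 + (5 + 2*(-41))) = 1257*(2508 + (5 - 82))/2 = 1257*(2508 - 77)/2 = (1257/2)*2431 = 3055767/2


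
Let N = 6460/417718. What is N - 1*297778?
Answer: -62193612072/208859 ≈ -2.9778e+5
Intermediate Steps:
N = 3230/208859 (N = 6460*(1/417718) = 3230/208859 ≈ 0.015465)
N - 1*297778 = 3230/208859 - 1*297778 = 3230/208859 - 297778 = -62193612072/208859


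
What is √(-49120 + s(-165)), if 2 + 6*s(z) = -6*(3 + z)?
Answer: 25*I*√705/3 ≈ 221.27*I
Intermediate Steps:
s(z) = -10/3 - z (s(z) = -⅓ + (-6*(3 + z))/6 = -⅓ + (-18 - 6*z)/6 = -⅓ + (-3 - z) = -10/3 - z)
√(-49120 + s(-165)) = √(-49120 + (-10/3 - 1*(-165))) = √(-49120 + (-10/3 + 165)) = √(-49120 + 485/3) = √(-146875/3) = 25*I*√705/3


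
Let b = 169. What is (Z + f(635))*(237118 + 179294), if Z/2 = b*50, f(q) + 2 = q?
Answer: 7300951596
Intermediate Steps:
f(q) = -2 + q
Z = 16900 (Z = 2*(169*50) = 2*8450 = 16900)
(Z + f(635))*(237118 + 179294) = (16900 + (-2 + 635))*(237118 + 179294) = (16900 + 633)*416412 = 17533*416412 = 7300951596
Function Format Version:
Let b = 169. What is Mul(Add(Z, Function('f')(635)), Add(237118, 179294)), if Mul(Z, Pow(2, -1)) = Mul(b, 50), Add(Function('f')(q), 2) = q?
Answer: 7300951596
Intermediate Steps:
Function('f')(q) = Add(-2, q)
Z = 16900 (Z = Mul(2, Mul(169, 50)) = Mul(2, 8450) = 16900)
Mul(Add(Z, Function('f')(635)), Add(237118, 179294)) = Mul(Add(16900, Add(-2, 635)), Add(237118, 179294)) = Mul(Add(16900, 633), 416412) = Mul(17533, 416412) = 7300951596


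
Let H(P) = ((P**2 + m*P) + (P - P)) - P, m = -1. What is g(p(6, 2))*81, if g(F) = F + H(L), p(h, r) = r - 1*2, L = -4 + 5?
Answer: -81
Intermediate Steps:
L = 1
H(P) = P**2 - 2*P (H(P) = ((P**2 - P) + (P - P)) - P = ((P**2 - P) + 0) - P = (P**2 - P) - P = P**2 - 2*P)
p(h, r) = -2 + r (p(h, r) = r - 2 = -2 + r)
g(F) = -1 + F (g(F) = F + 1*(-2 + 1) = F + 1*(-1) = F - 1 = -1 + F)
g(p(6, 2))*81 = (-1 + (-2 + 2))*81 = (-1 + 0)*81 = -1*81 = -81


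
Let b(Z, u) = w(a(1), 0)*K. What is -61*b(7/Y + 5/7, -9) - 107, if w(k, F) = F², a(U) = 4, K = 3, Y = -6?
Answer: -107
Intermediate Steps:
b(Z, u) = 0 (b(Z, u) = 0²*3 = 0*3 = 0)
-61*b(7/Y + 5/7, -9) - 107 = -61*0 - 107 = 0 - 107 = -107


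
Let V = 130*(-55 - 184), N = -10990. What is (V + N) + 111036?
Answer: 68976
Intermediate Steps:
V = -31070 (V = 130*(-239) = -31070)
(V + N) + 111036 = (-31070 - 10990) + 111036 = -42060 + 111036 = 68976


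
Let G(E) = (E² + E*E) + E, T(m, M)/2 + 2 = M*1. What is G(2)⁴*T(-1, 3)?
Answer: 20000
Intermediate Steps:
T(m, M) = -4 + 2*M (T(m, M) = -4 + 2*(M*1) = -4 + 2*M)
G(E) = E + 2*E² (G(E) = (E² + E²) + E = 2*E² + E = E + 2*E²)
G(2)⁴*T(-1, 3) = (2*(1 + 2*2))⁴*(-4 + 2*3) = (2*(1 + 4))⁴*(-4 + 6) = (2*5)⁴*2 = 10⁴*2 = 10000*2 = 20000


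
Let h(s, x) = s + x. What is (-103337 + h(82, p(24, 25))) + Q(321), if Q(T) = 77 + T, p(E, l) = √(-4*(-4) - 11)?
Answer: -102857 + √5 ≈ -1.0285e+5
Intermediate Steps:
p(E, l) = √5 (p(E, l) = √(16 - 11) = √5)
(-103337 + h(82, p(24, 25))) + Q(321) = (-103337 + (82 + √5)) + (77 + 321) = (-103255 + √5) + 398 = -102857 + √5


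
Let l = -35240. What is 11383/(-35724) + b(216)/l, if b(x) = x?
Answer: -51106663/157364220 ≈ -0.32477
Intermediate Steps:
11383/(-35724) + b(216)/l = 11383/(-35724) + 216/(-35240) = 11383*(-1/35724) + 216*(-1/35240) = -11383/35724 - 27/4405 = -51106663/157364220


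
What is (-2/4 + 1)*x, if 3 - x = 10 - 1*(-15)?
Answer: -11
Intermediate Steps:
x = -22 (x = 3 - (10 - 1*(-15)) = 3 - (10 + 15) = 3 - 1*25 = 3 - 25 = -22)
(-2/4 + 1)*x = (-2/4 + 1)*(-22) = (-2*¼ + 1)*(-22) = (-½ + 1)*(-22) = (½)*(-22) = -11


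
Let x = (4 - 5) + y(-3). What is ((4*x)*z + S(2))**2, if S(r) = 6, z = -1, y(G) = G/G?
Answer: 36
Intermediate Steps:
y(G) = 1
x = 0 (x = (4 - 5) + 1 = -1 + 1 = 0)
((4*x)*z + S(2))**2 = ((4*0)*(-1) + 6)**2 = (0*(-1) + 6)**2 = (0 + 6)**2 = 6**2 = 36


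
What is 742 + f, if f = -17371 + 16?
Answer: -16613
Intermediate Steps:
f = -17355
742 + f = 742 - 17355 = -16613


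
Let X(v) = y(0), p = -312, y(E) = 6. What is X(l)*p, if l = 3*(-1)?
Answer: -1872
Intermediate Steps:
l = -3
X(v) = 6
X(l)*p = 6*(-312) = -1872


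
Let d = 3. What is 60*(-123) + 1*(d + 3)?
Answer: -7374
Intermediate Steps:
60*(-123) + 1*(d + 3) = 60*(-123) + 1*(3 + 3) = -7380 + 1*6 = -7380 + 6 = -7374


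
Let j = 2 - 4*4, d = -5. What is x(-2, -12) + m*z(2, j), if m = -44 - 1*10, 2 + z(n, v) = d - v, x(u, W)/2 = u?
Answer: -382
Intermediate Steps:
x(u, W) = 2*u
j = -14 (j = 2 - 16 = -14)
z(n, v) = -7 - v (z(n, v) = -2 + (-5 - v) = -7 - v)
m = -54 (m = -44 - 10 = -54)
x(-2, -12) + m*z(2, j) = 2*(-2) - 54*(-7 - 1*(-14)) = -4 - 54*(-7 + 14) = -4 - 54*7 = -4 - 378 = -382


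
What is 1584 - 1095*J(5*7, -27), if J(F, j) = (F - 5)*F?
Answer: -1148166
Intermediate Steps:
J(F, j) = F*(-5 + F) (J(F, j) = (-5 + F)*F = F*(-5 + F))
1584 - 1095*J(5*7, -27) = 1584 - 1095*5*7*(-5 + 5*7) = 1584 - 38325*(-5 + 35) = 1584 - 38325*30 = 1584 - 1095*1050 = 1584 - 1149750 = -1148166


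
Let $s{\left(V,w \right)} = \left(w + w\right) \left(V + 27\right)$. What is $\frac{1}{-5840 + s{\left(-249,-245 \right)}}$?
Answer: $\frac{1}{102940} \approx 9.7144 \cdot 10^{-6}$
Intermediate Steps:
$s{\left(V,w \right)} = 2 w \left(27 + V\right)$
$\frac{1}{-5840 + s{\left(-249,-245 \right)}} = \frac{1}{-5840 + 2 \left(-245\right) \left(27 - 249\right)} = \frac{1}{-5840 + 2 \left(-245\right) \left(-222\right)} = \frac{1}{-5840 + 108780} = \frac{1}{102940}$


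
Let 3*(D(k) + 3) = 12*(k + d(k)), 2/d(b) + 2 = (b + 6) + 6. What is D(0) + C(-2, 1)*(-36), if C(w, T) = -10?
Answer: 1789/5 ≈ 357.80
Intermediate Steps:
d(b) = 2/(10 + b) (d(b) = 2/(-2 + ((b + 6) + 6)) = 2/(-2 + ((6 + b) + 6)) = 2/(-2 + (12 + b)) = 2/(10 + b))
D(k) = -3 + 4*k + 8/(10 + k) (D(k) = -3 + (12*(k + 2/(10 + k)))/3 = -3 + (12*k + 24/(10 + k))/3 = -3 + (4*k + 8/(10 + k)) = -3 + 4*k + 8/(10 + k))
D(0) + C(-2, 1)*(-36) = (8 + (-3 + 4*0)*(10 + 0))/(10 + 0) - 10*(-36) = (8 + (-3 + 0)*10)/10 + 360 = (8 - 3*10)/10 + 360 = (8 - 30)/10 + 360 = (⅒)*(-22) + 360 = -11/5 + 360 = 1789/5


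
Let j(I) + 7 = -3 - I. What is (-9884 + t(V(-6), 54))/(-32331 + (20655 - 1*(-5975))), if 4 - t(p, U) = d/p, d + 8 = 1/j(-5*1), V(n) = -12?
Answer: 592841/342060 ≈ 1.7331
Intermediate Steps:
j(I) = -10 - I (j(I) = -7 + (-3 - I) = -10 - I)
d = -41/5 (d = -8 + 1/(-10 - (-5)) = -8 + 1/(-10 - 1*(-5)) = -8 + 1/(-10 + 5) = -8 + 1/(-5) = -8 - ⅕ = -41/5 ≈ -8.2000)
t(p, U) = 4 + 41/(5*p) (t(p, U) = 4 - (-41)/(p*5) = 4 - (-41)/(5*p) = 4 + 41/(5*p))
(-9884 + t(V(-6), 54))/(-32331 + (20655 - 1*(-5975))) = (-9884 + (4 + (41/5)/(-12)))/(-32331 + (20655 - 1*(-5975))) = (-9884 + (4 + (41/5)*(-1/12)))/(-32331 + (20655 + 5975)) = (-9884 + (4 - 41/60))/(-32331 + 26630) = (-9884 + 199/60)/(-5701) = -592841/60*(-1/5701) = 592841/342060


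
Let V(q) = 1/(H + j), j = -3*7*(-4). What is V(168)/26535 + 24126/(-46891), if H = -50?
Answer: -21766189049/42304591290 ≈ -0.51451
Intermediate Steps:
j = 84 (j = -21*(-4) = 84)
V(q) = 1/34 (V(q) = 1/(-50 + 84) = 1/34)
V(168)/26535 + 24126/(-46891) = (1/34)/26535 + 24126/(-46891) = (1/34)*(1/26535) + 24126*(-1/46891) = 1/902190 - 24126/46891 = -21766189049/42304591290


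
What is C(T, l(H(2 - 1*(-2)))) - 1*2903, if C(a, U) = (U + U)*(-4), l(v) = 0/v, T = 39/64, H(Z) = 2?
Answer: -2903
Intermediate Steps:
T = 39/64 (T = 39*(1/64) = 39/64 ≈ 0.60938)
l(v) = 0
C(a, U) = -8*U (C(a, U) = (2*U)*(-4) = -8*U)
C(T, l(H(2 - 1*(-2)))) - 1*2903 = -8*0 - 1*2903 = 0 - 2903 = -2903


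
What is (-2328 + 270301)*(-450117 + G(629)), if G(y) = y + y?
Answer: -120282092807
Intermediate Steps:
G(y) = 2*y
(-2328 + 270301)*(-450117 + G(629)) = (-2328 + 270301)*(-450117 + 2*629) = 267973*(-450117 + 1258) = 267973*(-448859) = -120282092807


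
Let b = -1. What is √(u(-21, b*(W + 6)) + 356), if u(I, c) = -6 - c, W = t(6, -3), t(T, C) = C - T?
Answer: √347 ≈ 18.628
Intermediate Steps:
W = -9 (W = -3 - 1*6 = -3 - 6 = -9)
√(u(-21, b*(W + 6)) + 356) = √((-6 - (-1)*(-9 + 6)) + 356) = √((-6 - (-1)*(-3)) + 356) = √((-6 - 1*3) + 356) = √((-6 - 3) + 356) = √(-9 + 356) = √347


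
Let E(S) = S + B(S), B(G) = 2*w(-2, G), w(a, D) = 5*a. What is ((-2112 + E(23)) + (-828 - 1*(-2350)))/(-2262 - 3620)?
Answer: 587/5882 ≈ 0.099796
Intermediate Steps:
B(G) = -20 (B(G) = 2*(5*(-2)) = 2*(-10) = -20)
E(S) = -20 + S (E(S) = S - 20 = -20 + S)
((-2112 + E(23)) + (-828 - 1*(-2350)))/(-2262 - 3620) = ((-2112 + (-20 + 23)) + (-828 - 1*(-2350)))/(-2262 - 3620) = ((-2112 + 3) + (-828 + 2350))/(-5882) = (-2109 + 1522)*(-1/5882) = -587*(-1/5882) = 587/5882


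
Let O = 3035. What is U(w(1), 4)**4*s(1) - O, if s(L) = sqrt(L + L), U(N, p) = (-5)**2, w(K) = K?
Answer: -3035 + 390625*sqrt(2) ≈ 5.4939e+5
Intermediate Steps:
U(N, p) = 25
s(L) = sqrt(2)*sqrt(L) (s(L) = sqrt(2*L) = sqrt(2)*sqrt(L))
U(w(1), 4)**4*s(1) - O = 25**4*(sqrt(2)*sqrt(1)) - 1*3035 = 390625*(sqrt(2)*1) - 3035 = 390625*sqrt(2) - 3035 = -3035 + 390625*sqrt(2)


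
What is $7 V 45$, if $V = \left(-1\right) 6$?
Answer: $-1890$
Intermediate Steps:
$V = -6$
$7 V 45 = 7 \left(-6\right) 45 = \left(-42\right) 45 = -1890$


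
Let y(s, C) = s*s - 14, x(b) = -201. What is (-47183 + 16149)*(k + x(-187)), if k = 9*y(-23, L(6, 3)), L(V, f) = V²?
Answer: -137604756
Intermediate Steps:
y(s, C) = -14 + s² (y(s, C) = s² - 14 = -14 + s²)
k = 4635 (k = 9*(-14 + (-23)²) = 9*(-14 + 529) = 9*515 = 4635)
(-47183 + 16149)*(k + x(-187)) = (-47183 + 16149)*(4635 - 201) = -31034*4434 = -137604756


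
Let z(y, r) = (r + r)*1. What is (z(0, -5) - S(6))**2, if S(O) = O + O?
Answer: 484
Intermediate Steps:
z(y, r) = 2*r (z(y, r) = (2*r)*1 = 2*r)
S(O) = 2*O
(z(0, -5) - S(6))**2 = (2*(-5) - 2*6)**2 = (-10 - 1*12)**2 = (-10 - 12)**2 = (-22)**2 = 484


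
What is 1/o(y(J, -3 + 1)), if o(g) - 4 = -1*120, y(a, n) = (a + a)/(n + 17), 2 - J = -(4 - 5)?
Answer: -1/116 ≈ -0.0086207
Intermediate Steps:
J = 1 (J = 2 - (-1)*(4 - 5) = 2 - (-1)*(-1) = 2 - 1*1 = 2 - 1 = 1)
y(a, n) = 2*a/(17 + n) (y(a, n) = (2*a)/(17 + n) = 2*a/(17 + n))
o(g) = -116 (o(g) = 4 - 1*120 = 4 - 120 = -116)
1/o(y(J, -3 + 1)) = 1/(-116) = -1/116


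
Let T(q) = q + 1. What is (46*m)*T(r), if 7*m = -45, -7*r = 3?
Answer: -8280/49 ≈ -168.98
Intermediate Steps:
r = -3/7 (r = -1/7*3 = -3/7 ≈ -0.42857)
m = -45/7 (m = (1/7)*(-45) = -45/7 ≈ -6.4286)
T(q) = 1 + q
(46*m)*T(r) = (46*(-45/7))*(1 - 3/7) = -2070/7*4/7 = -8280/49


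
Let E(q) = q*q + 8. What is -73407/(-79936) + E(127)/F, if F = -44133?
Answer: 649914633/1175938496 ≈ 0.55268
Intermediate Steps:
E(q) = 8 + q**2 (E(q) = q**2 + 8 = 8 + q**2)
-73407/(-79936) + E(127)/F = -73407/(-79936) + (8 + 127**2)/(-44133) = -73407*(-1/79936) + (8 + 16129)*(-1/44133) = 73407/79936 + 16137*(-1/44133) = 73407/79936 - 5379/14711 = 649914633/1175938496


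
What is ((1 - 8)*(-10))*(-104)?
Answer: -7280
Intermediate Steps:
((1 - 8)*(-10))*(-104) = -7*(-10)*(-104) = 70*(-104) = -7280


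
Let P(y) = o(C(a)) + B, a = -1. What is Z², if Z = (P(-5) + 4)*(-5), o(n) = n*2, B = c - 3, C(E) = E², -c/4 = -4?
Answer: 9025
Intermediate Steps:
c = 16 (c = -4*(-4) = 16)
B = 13 (B = 16 - 3 = 13)
o(n) = 2*n
P(y) = 15 (P(y) = 2*(-1)² + 13 = 2*1 + 13 = 2 + 13 = 15)
Z = -95 (Z = (15 + 4)*(-5) = 19*(-5) = -95)
Z² = (-95)² = 9025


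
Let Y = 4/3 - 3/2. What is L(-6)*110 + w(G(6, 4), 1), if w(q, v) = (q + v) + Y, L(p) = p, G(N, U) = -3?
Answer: -3973/6 ≈ -662.17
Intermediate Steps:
Y = -⅙ (Y = 4*(⅓) - 3*½ = 4/3 - 3/2 = -⅙ ≈ -0.16667)
w(q, v) = -⅙ + q + v (w(q, v) = (q + v) - ⅙ = -⅙ + q + v)
L(-6)*110 + w(G(6, 4), 1) = -6*110 + (-⅙ - 3 + 1) = -660 - 13/6 = -3973/6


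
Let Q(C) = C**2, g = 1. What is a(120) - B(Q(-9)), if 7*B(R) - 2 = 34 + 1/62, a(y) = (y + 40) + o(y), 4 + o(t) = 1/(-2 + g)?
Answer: 9291/62 ≈ 149.85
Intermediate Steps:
o(t) = -5 (o(t) = -4 + 1/(-2 + 1) = -4 + 1/(-1) = -4 - 1 = -5)
a(y) = 35 + y (a(y) = (y + 40) - 5 = (40 + y) - 5 = 35 + y)
B(R) = 319/62 (B(R) = 2/7 + (34 + 1/62)/7 = 2/7 + (1/7)*(2109/62) = 2/7 + 2109/434 = 319/62)
a(120) - B(Q(-9)) = (35 + 120) - 1*319/62 = 155 - 319/62 = 9291/62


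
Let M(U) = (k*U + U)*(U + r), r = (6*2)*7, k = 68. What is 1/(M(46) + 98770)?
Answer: 1/511390 ≈ 1.9555e-6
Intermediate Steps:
r = 84 (r = 12*7 = 84)
M(U) = 69*U*(84 + U) (M(U) = (68*U + U)*(U + 84) = (69*U)*(84 + U) = 69*U*(84 + U))
1/(M(46) + 98770) = 1/(69*46*(84 + 46) + 98770) = 1/(69*46*130 + 98770) = 1/(412620 + 98770) = 1/511390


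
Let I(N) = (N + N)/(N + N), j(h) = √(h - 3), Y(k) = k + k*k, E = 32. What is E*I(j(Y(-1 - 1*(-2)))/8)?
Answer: 32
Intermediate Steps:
Y(k) = k + k²
j(h) = √(-3 + h)
I(N) = 1 (I(N) = (2*N)/((2*N)) = (2*N)*(1/(2*N)) = 1)
E*I(j(Y(-1 - 1*(-2)))/8) = 32*1 = 32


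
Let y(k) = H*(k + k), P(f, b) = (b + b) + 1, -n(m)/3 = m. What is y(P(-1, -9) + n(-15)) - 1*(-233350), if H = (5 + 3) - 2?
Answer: 233686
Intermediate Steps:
n(m) = -3*m
P(f, b) = 1 + 2*b (P(f, b) = 2*b + 1 = 1 + 2*b)
H = 6 (H = 8 - 2 = 6)
y(k) = 12*k (y(k) = 6*(k + k) = 6*(2*k) = 12*k)
y(P(-1, -9) + n(-15)) - 1*(-233350) = 12*((1 + 2*(-9)) - 3*(-15)) - 1*(-233350) = 12*((1 - 18) + 45) + 233350 = 12*(-17 + 45) + 233350 = 12*28 + 233350 = 336 + 233350 = 233686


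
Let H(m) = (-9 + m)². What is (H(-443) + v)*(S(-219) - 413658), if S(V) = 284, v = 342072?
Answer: -225857632624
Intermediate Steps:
(H(-443) + v)*(S(-219) - 413658) = ((-9 - 443)² + 342072)*(284 - 413658) = ((-452)² + 342072)*(-413374) = (204304 + 342072)*(-413374) = 546376*(-413374) = -225857632624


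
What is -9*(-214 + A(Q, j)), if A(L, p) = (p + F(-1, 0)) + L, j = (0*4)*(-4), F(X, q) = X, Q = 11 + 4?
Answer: 1800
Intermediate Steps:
Q = 15
j = 0 (j = 0*(-4) = 0)
A(L, p) = -1 + L + p (A(L, p) = (p - 1) + L = (-1 + p) + L = -1 + L + p)
-9*(-214 + A(Q, j)) = -9*(-214 + (-1 + 15 + 0)) = -9*(-214 + 14) = -9*(-200) = 1800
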